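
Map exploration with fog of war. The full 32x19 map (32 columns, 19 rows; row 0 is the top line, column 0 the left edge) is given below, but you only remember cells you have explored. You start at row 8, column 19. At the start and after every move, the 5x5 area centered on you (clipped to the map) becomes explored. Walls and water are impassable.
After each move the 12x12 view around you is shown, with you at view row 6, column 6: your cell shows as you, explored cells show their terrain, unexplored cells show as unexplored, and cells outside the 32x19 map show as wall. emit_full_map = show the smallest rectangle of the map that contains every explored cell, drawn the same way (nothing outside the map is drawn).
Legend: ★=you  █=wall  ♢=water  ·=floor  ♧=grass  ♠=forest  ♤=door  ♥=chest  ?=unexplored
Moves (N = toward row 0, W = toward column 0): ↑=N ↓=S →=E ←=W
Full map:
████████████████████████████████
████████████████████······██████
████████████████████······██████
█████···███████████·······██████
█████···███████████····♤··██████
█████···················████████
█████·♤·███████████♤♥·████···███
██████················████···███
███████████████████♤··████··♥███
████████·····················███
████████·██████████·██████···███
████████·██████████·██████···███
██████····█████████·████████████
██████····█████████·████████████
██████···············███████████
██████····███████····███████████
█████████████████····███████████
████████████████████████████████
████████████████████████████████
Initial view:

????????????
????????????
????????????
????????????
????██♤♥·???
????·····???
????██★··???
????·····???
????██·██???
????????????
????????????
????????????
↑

????????????
????????????
????????????
????????????
????·····???
????██♤♥·???
????··★··???
????██♤··???
????·····???
????██·██???
????????????
????????????

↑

????????????
????????????
????????????
????????????
????██···???
????·····???
????██★♥·???
????·····???
????██♤··???
????·····???
????██·██???
????????????

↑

████████████
????????????
????????????
????????????
????██···???
????██···???
????··★··???
????██♤♥·???
????·····???
????██♤··???
????·····???
????██·██???

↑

████████████
████████████
????????????
????????????
????███··???
????██···???
????██★··???
????·····???
????██♤♥·???
????·····???
????██♤··???
????·····???

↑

████████████
████████████
████████████
????????????
????███··???
????███··???
????██★··???
????██···???
????·····???
????██♤♥·???
????·····???
????██♤··???

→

████████████
████████████
████████████
????????????
???███···???
???███···???
???██·★··???
???██····???
???······???
???██♤♥·????
???·····????
???██♤··????

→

████████████
████████████
████████████
????????????
??███····???
??███····???
??██··★··???
??██····♤???
??·······???
??██♤♥·?????
??·····?????
??██♤··?????

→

████████████
████████████
████████████
????????????
?███·····???
?███·····???
?██···★··???
?██····♤·???
?·······█???
?██♤♥·??????
?·····??????
?██♤··??????

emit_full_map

███·····
███·····
██···★··
██····♤·
·······█
██♤♥·???
·····???
██♤··???
·····???
██·██???

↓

████████████
████████████
????????????
?███·····???
?███·····???
?██······???
?██···★♤·???
?·······█???
?██♤♥·███???
?·····??????
?██♤··??????
?·····??????

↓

████████████
????????????
?███·····???
?███·····???
?██······???
?██····♤·???
?·····★·█???
?██♤♥·███???
?·····███???
?██♤··??????
?·····??????
?██·██??????

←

████████████
????????????
??███·····??
??███·····??
??██······??
??██····♤·??
??····★··█??
??██♤♥·███??
??·····███??
??██♤··?????
??·····?????
??██·██?????

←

████████████
????????????
???███·····?
???███·····?
???██······?
???██····♤·?
???···★···█?
???██♤♥·███?
???·····███?
???██♤··????
???·····????
???██·██????

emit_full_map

███·····
███·····
██······
██····♤·
···★···█
██♤♥·███
·····███
██♤··???
·····???
██·██???

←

████████████
????????????
????███·····
????███·····
????██······
????██····♤·
????··★····█
????██♤♥·███
????·····███
????██♤··???
????·····???
????██·██???

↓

????????????
????███·····
????███·····
????██······
????██····♤·
????·······█
????██★♥·███
????·····███
????██♤··???
????·····???
????██·██???
????????????

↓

????███·····
????███·····
????██······
????██····♤·
????·······█
????██♤♥·███
????··★··███
????██♤··???
????·····???
????██·██???
????????????
????????????

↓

????███·····
????██······
????██····♤·
????·······█
????██♤♥·███
????·····███
????██★··???
????·····???
????██·██???
????????????
????????????
????????????

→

???███·····?
???██······?
???██····♤·?
???·······█?
???██♤♥·███?
???·····███?
???██♤★·█???
???······???
???██·███???
????????????
????????????
????????????

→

??███·····??
??██······??
??██····♤·??
??·······█??
??██♤♥·███??
??·····███??
??██♤·★██???
??·······???
??██·████???
????????????
????????????
????????????

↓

??██······??
??██····♤·??
??·······█??
??██♤♥·███??
??·····███??
??██♤··██???
??····★··???
??██·████???
????·████???
????????????
????????????
????????????

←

???██······?
???██····♤·?
???·······█?
???██♤♥·███?
???·····███?
???██♤··██??
???···★···??
???██·████??
????█·████??
????????????
????????????
????????????

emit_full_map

███·····
███·····
██······
██····♤·
·······█
██♤♥·███
·····███
██♤··██?
···★···?
██·████?
?█·████?

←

????██······
????██····♤·
????·······█
????██♤♥·███
????·····███
????██♤··██?
????··★····?
????██·████?
????██·████?
????????????
????????????
????????????

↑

????███·····
????██······
????██····♤·
????·······█
????██♤♥·███
????·····███
????██★··██?
????·······?
????██·████?
????██·████?
????????????
????????????

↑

????███·····
????███·····
????██······
????██····♤·
????·······█
????██♤♥·███
????··★··███
????██♤··██?
????·······?
????██·████?
????██·████?
????????????

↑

????????????
????███·····
????███·····
????██······
????██····♤·
????·······█
????██★♥·███
????·····███
????██♤··██?
????·······?
????██·████?
????██·████?

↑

████████████
????????????
????███·····
????███·····
????██······
????██····♤·
????··★····█
????██♤♥·███
????·····███
????██♤··██?
????·······?
????██·████?

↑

████████████
████████████
????????????
????███·····
????███·····
????██······
????██★···♤·
????·······█
????██♤♥·███
????·····███
????██♤··██?
????·······?

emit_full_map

███·····
███·····
██······
██★···♤·
·······█
██♤♥·███
·····███
██♤··██?
·······?
██·████?
██·████?


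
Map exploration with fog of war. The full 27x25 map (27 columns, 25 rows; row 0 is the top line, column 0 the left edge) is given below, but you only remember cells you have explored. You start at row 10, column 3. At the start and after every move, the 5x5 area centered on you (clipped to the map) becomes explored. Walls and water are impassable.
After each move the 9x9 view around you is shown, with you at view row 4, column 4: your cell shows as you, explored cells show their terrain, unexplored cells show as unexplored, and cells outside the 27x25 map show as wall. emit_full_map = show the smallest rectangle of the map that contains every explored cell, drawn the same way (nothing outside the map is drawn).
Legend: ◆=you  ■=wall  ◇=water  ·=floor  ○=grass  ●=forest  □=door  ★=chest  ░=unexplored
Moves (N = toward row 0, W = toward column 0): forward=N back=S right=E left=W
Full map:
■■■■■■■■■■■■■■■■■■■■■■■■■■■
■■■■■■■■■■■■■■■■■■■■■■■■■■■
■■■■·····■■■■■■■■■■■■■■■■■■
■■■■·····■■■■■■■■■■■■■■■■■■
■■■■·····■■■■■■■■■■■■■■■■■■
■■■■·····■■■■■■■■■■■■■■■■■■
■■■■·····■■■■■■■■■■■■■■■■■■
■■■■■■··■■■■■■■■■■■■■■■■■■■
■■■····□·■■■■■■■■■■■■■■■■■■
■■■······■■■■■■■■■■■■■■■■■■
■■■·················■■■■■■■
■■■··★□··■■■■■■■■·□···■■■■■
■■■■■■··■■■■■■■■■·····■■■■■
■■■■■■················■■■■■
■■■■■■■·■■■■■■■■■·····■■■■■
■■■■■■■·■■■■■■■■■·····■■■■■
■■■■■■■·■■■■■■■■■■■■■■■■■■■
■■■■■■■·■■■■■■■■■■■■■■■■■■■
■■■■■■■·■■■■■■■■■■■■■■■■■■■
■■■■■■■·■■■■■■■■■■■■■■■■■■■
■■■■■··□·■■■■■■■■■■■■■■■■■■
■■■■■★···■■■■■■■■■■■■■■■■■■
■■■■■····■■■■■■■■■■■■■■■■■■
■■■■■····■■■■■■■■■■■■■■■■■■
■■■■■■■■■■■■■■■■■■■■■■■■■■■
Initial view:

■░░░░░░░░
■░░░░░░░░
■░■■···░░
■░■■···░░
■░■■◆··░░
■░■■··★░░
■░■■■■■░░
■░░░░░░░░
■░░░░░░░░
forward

■░░░░░░░░
■░░░░░░░░
■░■■■■■░░
■░■■···░░
■░■■◆··░░
■░■■···░░
■░■■··★░░
■░■■■■■░░
■░░░░░░░░

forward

■░░░░░░░░
■░░░░░░░░
■░■■■··░░
■░■■■■■░░
■░■■◆··░░
■░■■···░░
■░■■···░░
■░■■··★░░
■░■■■■■░░

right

░░░░░░░░░
░░░░░░░░░
░■■■···░░
░■■■■■·░░
░■■·◆··░░
░■■····░░
░■■····░░
░■■··★░░░
░■■■■■░░░

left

■░░░░░░░░
■░░░░░░░░
■░■■■···░
■░■■■■■·░
■░■■◆···░
■░■■····░
■░■■····░
■░■■··★░░
■░■■■■■░░

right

░░░░░░░░░
░░░░░░░░░
░■■■···░░
░■■■■■·░░
░■■·◆··░░
░■■····░░
░■■····░░
░■■··★░░░
░■■■■■░░░

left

■░░░░░░░░
■░░░░░░░░
■░■■■···░
■░■■■■■·░
■░■■◆···░
■░■■····░
■░■■····░
■░■■··★░░
■░■■■■■░░

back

■░░░░░░░░
■░■■■···░
■░■■■■■·░
■░■■····░
■░■■◆···░
■░■■····░
■░■■··★░░
■░■■■■■░░
■░░░░░░░░

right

░░░░░░░░░
░■■■···░░
░■■■■■·░░
░■■····░░
░■■·◆··░░
░■■····░░
░■■··★□░░
░■■■■■░░░
░░░░░░░░░

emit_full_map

■■■···
■■■■■·
■■····
■■·◆··
■■····
■■··★□
■■■■■░

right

░░░░░░░░░
■■■···░░░
■■■■■··░░
■■····□░░
■■··◆··░░
■■·····░░
■■··★□·░░
■■■■■░░░░
░░░░░░░░░

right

░░░░░░░░░
■■···░░░░
■■■■··■░░
■····□·░░
■···◆··░░
■······░░
■··★□··░░
■■■■░░░░░
░░░░░░░░░

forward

░░░░░░░░░
░░░░░░░░░
■■·····░░
■■■■··■░░
■···◆□·░░
■······░░
■······░░
■··★□··░░
■■■■░░░░░

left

░░░░░░░░░
░░░░░░░░░
■■■·····░
■■■■■··■░
■■··◆·□·░
■■······░
■■······░
■■··★□··░
■■■■■░░░░

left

░░░░░░░░░
░░░░░░░░░
░■■■·····
░■■■■■··■
░■■·◆··□·
░■■······
░■■······
░■■··★□··
░■■■■■░░░

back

░░░░░░░░░
░■■■·····
░■■■■■··■
░■■····□·
░■■·◆····
░■■······
░■■··★□··
░■■■■■░░░
░░░░░░░░░

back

░■■■·····
░■■■■■··■
░■■····□·
░■■······
░■■·◆····
░■■··★□··
░■■■■■·░░
░░░░░░░░░
░░░░░░░░░

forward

░░░░░░░░░
░■■■·····
░■■■■■··■
░■■····□·
░■■·◆····
░■■······
░■■··★□··
░■■■■■·░░
░░░░░░░░░

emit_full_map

■■■·····
■■■■■··■
■■····□·
■■·◆····
■■······
■■··★□··
■■■■■·░░

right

░░░░░░░░░
■■■·····░
■■■■■··■░
■■····□·░
■■··◆···░
■■······░
■■··★□··░
■■■■■·░░░
░░░░░░░░░

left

░░░░░░░░░
░■■■·····
░■■■■■··■
░■■····□·
░■■·◆····
░■■······
░■■··★□··
░■■■■■·░░
░░░░░░░░░

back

░■■■·····
░■■■■■··■
░■■····□·
░■■······
░■■·◆····
░■■··★□··
░■■■■■·░░
░░░░░░░░░
░░░░░░░░░

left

■░■■■····
■░■■■■■··
■░■■····□
■░■■·····
■░■■◆····
■░■■··★□·
■░■■■■■·░
■░░░░░░░░
■░░░░░░░░

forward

■░░░░░░░░
■░■■■····
■░■■■■■··
■░■■····□
■░■■◆····
■░■■·····
■░■■··★□·
■░■■■■■·░
■░░░░░░░░


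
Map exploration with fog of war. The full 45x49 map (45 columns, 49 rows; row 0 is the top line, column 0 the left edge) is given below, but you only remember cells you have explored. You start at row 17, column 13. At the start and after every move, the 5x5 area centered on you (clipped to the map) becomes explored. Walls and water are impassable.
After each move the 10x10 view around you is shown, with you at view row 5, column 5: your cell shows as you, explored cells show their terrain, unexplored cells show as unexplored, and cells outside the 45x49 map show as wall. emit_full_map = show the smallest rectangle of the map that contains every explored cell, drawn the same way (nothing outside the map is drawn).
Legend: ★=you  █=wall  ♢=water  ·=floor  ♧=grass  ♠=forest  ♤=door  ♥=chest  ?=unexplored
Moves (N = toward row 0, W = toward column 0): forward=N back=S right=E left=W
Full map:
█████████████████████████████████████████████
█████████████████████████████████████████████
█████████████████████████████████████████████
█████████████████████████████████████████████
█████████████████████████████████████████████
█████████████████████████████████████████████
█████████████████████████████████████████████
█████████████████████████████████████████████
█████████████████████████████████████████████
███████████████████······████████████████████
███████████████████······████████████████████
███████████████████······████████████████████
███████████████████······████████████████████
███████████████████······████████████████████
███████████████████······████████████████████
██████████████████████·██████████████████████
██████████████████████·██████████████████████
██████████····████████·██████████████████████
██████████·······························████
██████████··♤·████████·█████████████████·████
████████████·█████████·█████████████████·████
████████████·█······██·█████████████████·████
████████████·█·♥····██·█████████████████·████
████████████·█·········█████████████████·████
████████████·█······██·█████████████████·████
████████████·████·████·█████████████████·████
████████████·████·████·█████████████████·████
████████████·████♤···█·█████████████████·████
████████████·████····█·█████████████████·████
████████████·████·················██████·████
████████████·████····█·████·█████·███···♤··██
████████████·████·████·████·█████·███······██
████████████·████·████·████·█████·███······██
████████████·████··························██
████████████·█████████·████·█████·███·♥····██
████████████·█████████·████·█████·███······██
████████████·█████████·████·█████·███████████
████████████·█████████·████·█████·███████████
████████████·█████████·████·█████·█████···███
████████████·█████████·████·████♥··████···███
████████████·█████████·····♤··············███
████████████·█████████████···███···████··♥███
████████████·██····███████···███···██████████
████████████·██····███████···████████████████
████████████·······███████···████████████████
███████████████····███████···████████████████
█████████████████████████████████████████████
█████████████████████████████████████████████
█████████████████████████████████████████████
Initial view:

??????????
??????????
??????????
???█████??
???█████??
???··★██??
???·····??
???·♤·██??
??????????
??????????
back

??????????
??????????
???█████??
???█████??
???···██??
???··★··??
???·♤·██??
???█·███??
??????????
??????????

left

??????????
??????????
????█████?
???██████?
???····██?
???··★···?
???··♤·██?
???██·███?
??????????
??????????

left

??????????
??????????
?????█████
???███████
???█····██
???█·★····
???█··♤·██
???███·███
??????????
??????????

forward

??????????
??????????
??????????
???███████
???███████
???█·★··██
???█······
???█··♤·██
???███·███
??????????

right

??????????
??????????
??????????
??███████?
??███████?
??█··★·██?
??█······?
??█··♤·██?
??███·███?
??????????

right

??????????
??????????
??????????
?███████??
?███████??
?█···★██??
?█······??
?█··♤·██??
?███·███??
??????????

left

??????????
??????????
??????????
??███████?
??███████?
??█··★·██?
??█······?
??█··♤·██?
??███·███?
??????????

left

??????????
??????????
??????????
???███████
???███████
???█·★··██
???█······
???█··♤·██
???███·███
??????????

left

??????????
??????????
??????????
???███████
???███████
???██★···█
???██·····
???██··♤·█
????███·██
??????????

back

??????????
??????????
???███████
???███████
???██····█
???██★····
???██··♤·█
???████·██
??????????
??????????

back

??????????
???███████
???███████
???██····█
???██·····
???██★·♤·█
???████·██
???████·??
??????????
??????????

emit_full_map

████████
████████
██····██
██······
██★·♤·██
████·███
████·???

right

??????????
??████████
??████████
??██····██
??██······
??██·★♤·██
??████·███
??████·█??
??????????
??????????

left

??????????
???███████
???███████
???██····█
???██·····
???██★·♤·█
???████·██
???████·█?
??????????
??????????

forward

??????????
??????????
???███████
???███████
???██····█
???██★····
???██··♤·█
???████·██
???████·█?
??????????

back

??????????
???███████
???███████
???██····█
???██·····
???██★·♤·█
???████·██
???████·█?
??????????
??????????

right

??????????
??████████
??████████
??██····██
??██······
??██·★♤·██
??████·███
??████·█??
??????????
??????????

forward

??????????
??????????
??████████
??████████
??██····██
??██·★····
??██··♤·██
??████·███
??████·█??
??????????

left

??????????
??????????
???███████
???███████
???██····█
???██★····
???██··♤·█
???████·██
???████·█?
??????????


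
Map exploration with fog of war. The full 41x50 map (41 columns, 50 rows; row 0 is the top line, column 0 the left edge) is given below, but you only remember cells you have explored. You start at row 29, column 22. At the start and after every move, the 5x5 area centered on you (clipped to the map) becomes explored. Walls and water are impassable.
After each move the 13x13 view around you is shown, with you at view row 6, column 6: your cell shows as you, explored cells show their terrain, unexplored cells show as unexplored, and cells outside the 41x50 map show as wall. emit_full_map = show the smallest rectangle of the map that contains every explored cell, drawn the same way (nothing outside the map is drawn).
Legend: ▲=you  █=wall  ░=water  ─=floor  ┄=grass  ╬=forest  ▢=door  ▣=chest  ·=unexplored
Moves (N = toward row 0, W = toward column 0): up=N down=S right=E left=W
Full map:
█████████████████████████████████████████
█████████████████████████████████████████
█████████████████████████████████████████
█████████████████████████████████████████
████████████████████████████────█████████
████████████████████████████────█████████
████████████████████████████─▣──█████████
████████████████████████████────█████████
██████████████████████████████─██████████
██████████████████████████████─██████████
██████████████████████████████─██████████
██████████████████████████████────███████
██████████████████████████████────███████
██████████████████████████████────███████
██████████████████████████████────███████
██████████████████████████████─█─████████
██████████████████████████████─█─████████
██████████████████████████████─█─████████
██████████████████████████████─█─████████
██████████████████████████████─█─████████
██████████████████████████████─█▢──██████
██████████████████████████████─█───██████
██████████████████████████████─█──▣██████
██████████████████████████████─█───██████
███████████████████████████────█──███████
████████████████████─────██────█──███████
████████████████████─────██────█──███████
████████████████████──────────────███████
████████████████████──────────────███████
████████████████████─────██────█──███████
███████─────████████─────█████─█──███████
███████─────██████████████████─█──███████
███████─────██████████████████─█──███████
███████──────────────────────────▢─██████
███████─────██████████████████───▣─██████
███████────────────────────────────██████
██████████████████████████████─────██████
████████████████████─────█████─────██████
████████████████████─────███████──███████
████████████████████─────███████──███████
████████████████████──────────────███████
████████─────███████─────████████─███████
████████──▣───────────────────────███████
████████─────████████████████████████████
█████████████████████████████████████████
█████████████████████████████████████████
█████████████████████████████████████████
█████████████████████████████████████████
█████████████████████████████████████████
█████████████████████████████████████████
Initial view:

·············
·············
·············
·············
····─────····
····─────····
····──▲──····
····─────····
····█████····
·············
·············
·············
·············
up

·············
·············
·············
·············
····─────····
····─────····
····──▲──····
····─────····
····─────····
····█████····
·············
·············
·············

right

·············
·············
·············
·············
···─────█····
···──────····
···───▲──····
···─────█····
···─────█····
···█████·····
·············
·············
·············

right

·············
·············
·············
·············
··─────██····
··───────····
··────▲──····
··─────██····
··─────██····
··█████······
·············
·············
·············

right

·············
·············
·············
·············
·─────██─····
·────────····
·─────▲──····
·─────██─····
·─────███····
·█████·······
·············
·············
·············

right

·············
·············
·············
·············
─────██──····
─────────····
──────▲──····
─────██──····
─────████····
█████········
·············
·············
·············

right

·············
·············
·············
·············
────██───····
─────────····
──────▲──····
────██───····
────█████····
████·········
·············
·············
·············

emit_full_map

─────██───
──────────
───────▲──
─────██───
─────█████
█████·····

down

·············
·············
·············
────██───····
─────────····
─────────····
────██▲──····
────█████····
█████████····
·············
·············
·············
·············

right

·············
·············
·············
───██───·····
─────────····
─────────····
───██─▲──····
───█████─····
████████─····
·············
·············
·············
·············

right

·············
·············
·············
──██───······
─────────····
─────────····
──██──▲─█····
──█████─█····
███████─█····
·············
·············
·············
·············

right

·············
·············
·············
─██───·······
─────────····
─────────····
─██───▲█─····
─█████─█─····
██████─█─····
·············
·············
·············
·············

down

·············
·············
─██───·······
─────────····
─────────····
─██────█─····
─█████▲█─····
██████─█─····
····██─█─····
·············
·············
·············
·············

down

·············
─██───·······
─────────····
─────────····
─██────█─····
─█████─█─····
██████▲█─····
····██─█─····
····─────····
·············
·············
·············
·············

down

─██───·······
─────────····
─────────····
─██────█─····
─█████─█─····
██████─█─····
····██▲█─····
····─────····
····██───····
·············
·············
·············
·············

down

─────────····
─────────····
─██────█─····
─█████─█─····
██████─█─····
····██─█─····
····──▲──····
····██───····
····─────····
·············
·············
·············
·············

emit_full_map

─────██───···
─────────────
─────────────
─────██────█─
─────█████─█─
██████████─█─
········██─█─
········──▲──
········██───
········─────

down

─────────····
─██────█─····
─█████─█─····
██████─█─····
····██─█─····
····─────····
····██▲──····
····─────····
····██───····
·············
·············
·············
·············

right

────────·····
██────█─·····
█████─█─·····
█████─█─·····
···██─█──····
···─────▢····
···██─▲─▣····
···──────····
···██────····
·············
·············
·············
·············

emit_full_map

─────██───····
─────────────·
─────────────·
─────██────█─·
─────█████─█─·
██████████─█─·
········██─█──
········─────▢
········██─▲─▣
········──────
········██────
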